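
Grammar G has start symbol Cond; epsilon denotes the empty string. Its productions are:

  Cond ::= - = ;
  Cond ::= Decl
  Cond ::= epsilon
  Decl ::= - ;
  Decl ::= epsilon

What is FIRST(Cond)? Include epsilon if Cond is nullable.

Cond ::= - = ; contributes {-}.
From Cond ::= Decl: add FIRST(Decl) = { -, epsilon } (including epsilon since Decl is nullable).
Cond ::= epsilon contributes epsilon.
Union: FIRST(Cond) = { -, epsilon }.

{ -, epsilon }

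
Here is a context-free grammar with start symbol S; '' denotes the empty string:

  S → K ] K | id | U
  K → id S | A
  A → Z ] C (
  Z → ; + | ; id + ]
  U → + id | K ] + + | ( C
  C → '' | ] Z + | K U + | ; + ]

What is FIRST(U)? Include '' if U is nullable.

U → + id contributes {+}.
From U → K ] + +: add FIRST(K) = { ;, id }.
U → ( C contributes {(}.
Union: FIRST(U) = { (, +, ;, id }.

{ (, +, ;, id }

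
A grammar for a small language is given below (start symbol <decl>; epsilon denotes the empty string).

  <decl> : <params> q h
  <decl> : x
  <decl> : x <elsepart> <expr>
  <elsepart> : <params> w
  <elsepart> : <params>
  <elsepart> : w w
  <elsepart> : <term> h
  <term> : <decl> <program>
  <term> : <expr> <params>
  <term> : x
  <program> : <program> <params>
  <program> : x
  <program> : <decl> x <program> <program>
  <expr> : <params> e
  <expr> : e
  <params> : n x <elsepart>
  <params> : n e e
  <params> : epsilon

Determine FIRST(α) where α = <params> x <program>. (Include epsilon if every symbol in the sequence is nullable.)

{ n, x }

Add FIRST(<params>)\{epsilon} = { n }; <params> is nullable, continue.
x is a terminal; add {x} and stop.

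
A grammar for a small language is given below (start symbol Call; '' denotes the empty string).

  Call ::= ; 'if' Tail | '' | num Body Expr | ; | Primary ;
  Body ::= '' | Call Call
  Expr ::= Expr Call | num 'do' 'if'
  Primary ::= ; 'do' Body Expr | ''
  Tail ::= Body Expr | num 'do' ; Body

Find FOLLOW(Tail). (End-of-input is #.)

{ #, ;, num }

In Call ::= ; 'if' Tail: Tail is at the end, add FOLLOW(Call) = { #, ;, num }.
Union: FOLLOW(Tail) = { #, ;, num }.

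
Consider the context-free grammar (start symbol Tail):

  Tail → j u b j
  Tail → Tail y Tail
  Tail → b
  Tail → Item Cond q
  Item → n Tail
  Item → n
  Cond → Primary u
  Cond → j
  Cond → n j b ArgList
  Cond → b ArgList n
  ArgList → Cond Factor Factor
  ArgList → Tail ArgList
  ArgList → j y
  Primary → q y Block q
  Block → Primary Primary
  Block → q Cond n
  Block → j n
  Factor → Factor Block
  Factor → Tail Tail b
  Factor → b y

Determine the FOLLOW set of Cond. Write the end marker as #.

{ b, j, n, q }

In Tail → Item Cond q: add FIRST(q) = { q }.
In ArgList → Cond Factor Factor: add FIRST(Factor Factor) = { b, j, n }.
In Block → q Cond n: add FIRST(n) = { n }.
Union: FOLLOW(Cond) = { b, j, n, q }.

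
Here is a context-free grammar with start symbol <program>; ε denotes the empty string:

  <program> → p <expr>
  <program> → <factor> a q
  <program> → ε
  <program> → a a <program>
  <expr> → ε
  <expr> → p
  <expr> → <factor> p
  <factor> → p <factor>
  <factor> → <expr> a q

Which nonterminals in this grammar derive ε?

{ <expr>, <program> }

Directly nullable (have an ε-production): <program>, <expr>.
No other nonterminal has a production whose RHS symbols are all nullable.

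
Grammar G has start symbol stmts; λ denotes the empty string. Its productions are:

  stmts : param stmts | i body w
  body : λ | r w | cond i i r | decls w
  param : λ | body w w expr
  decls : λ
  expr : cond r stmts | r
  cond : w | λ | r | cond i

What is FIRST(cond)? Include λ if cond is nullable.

cond : w contributes {w}.
cond : λ contributes λ.
cond : r contributes {r}.
From cond : cond i: cond nullable, take FIRST(cond) ∪ {i} = { i, r, w }.
Union: FIRST(cond) = { i, r, w, λ }.

{ i, r, w, λ }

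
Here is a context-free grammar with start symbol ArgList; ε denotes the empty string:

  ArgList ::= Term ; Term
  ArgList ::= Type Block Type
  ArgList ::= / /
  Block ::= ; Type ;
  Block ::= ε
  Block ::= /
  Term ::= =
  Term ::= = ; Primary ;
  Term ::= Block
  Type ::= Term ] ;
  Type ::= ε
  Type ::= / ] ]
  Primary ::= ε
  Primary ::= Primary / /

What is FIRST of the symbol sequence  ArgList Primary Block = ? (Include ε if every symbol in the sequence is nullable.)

Add FIRST(ArgList)\{ε} = { /, ;, =, ] }; ArgList is nullable, continue.
Add FIRST(Primary)\{ε} = { / }; Primary is nullable, continue.
Add FIRST(Block)\{ε} = { /, ; }; Block is nullable, continue.
= is a terminal; add {=} and stop.

{ /, ;, =, ] }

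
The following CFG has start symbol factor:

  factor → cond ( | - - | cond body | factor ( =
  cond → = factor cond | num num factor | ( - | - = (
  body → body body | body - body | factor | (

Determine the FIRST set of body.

{ (, -, =, num }

From body → body body: add FIRST(body) = { (, -, =, num }.
From body → body - body: add FIRST(body) = { (, -, =, num }.
From body → factor: add FIRST(factor) = { (, -, =, num }.
body → ( contributes {(}.
Union: FIRST(body) = { (, -, =, num }.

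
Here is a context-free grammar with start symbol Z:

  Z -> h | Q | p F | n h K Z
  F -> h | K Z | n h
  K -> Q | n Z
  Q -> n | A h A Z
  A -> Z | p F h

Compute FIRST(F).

{ h, n, p }

F -> h contributes {h}.
From F -> K Z: add FIRST(K) = { h, n, p }.
F -> n h contributes {n}.
Union: FIRST(F) = { h, n, p }.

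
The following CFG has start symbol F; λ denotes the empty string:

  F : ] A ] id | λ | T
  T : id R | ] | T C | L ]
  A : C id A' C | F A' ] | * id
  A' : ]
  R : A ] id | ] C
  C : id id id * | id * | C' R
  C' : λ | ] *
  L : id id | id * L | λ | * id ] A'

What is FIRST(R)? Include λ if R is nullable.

{ *, ], id }

From R : A ] id: add FIRST(A) = { *, ], id }.
R : ] C contributes {]}.
Union: FIRST(R) = { *, ], id }.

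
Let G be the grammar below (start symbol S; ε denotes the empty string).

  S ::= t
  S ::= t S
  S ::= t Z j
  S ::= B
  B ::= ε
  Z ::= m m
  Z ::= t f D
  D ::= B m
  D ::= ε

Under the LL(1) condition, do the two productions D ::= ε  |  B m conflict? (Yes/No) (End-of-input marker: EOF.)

FIRST(ε) = { ε } and FIRST(B m) = { m }.
The first is nullable but FOLLOW(D) = { j } is disjoint from FIRST of the second.

No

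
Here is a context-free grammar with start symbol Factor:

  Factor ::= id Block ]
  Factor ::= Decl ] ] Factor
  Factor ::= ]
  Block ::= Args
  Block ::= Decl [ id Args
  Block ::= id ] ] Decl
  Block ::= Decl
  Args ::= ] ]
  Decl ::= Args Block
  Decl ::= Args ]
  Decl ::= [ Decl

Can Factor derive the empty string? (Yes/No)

No

No nonterminal in this grammar is nullable.
No production of Factor has an RHS whose symbols are all nullable, so Factor is not nullable.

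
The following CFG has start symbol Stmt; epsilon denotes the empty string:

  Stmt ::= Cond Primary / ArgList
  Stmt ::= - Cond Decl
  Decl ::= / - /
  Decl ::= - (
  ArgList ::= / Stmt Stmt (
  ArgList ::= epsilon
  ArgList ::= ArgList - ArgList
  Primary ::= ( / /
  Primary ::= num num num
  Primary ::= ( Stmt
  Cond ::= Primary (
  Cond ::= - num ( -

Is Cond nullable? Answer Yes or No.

No

Nullable nonterminals: ArgList.
No production of Cond has an RHS whose symbols are all nullable, so Cond is not nullable.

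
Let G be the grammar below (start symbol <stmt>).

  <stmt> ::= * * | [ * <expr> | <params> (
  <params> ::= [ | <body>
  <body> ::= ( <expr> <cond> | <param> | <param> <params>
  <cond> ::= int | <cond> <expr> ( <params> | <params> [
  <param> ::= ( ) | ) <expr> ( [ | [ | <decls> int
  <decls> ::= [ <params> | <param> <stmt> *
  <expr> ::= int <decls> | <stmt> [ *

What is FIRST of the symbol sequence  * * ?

* is a terminal; add {*} and stop.

{ * }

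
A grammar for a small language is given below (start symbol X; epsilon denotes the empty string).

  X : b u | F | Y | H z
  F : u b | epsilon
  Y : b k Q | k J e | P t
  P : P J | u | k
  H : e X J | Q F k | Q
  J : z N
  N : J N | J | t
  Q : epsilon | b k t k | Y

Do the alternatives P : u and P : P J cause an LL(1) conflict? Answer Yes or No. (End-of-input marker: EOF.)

Yes

FIRST(u) = { u } and FIRST(P J) = { k, u }.
Both contain u, so the two alternatives are not disjoint — LL(1) conflict.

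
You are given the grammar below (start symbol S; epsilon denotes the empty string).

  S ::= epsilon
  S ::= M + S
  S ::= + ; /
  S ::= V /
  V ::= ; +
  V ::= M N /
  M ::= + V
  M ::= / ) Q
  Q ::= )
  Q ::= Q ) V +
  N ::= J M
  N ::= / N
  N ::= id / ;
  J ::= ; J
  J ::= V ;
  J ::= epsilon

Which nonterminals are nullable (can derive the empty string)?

{ J, S }

Directly nullable (have an epsilon-production): S, J.
No other nonterminal has a production whose RHS symbols are all nullable.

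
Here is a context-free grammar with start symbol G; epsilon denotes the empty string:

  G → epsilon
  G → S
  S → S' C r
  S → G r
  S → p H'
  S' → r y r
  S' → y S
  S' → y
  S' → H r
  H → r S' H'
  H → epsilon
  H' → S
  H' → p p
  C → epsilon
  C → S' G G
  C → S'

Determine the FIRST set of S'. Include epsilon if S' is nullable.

{ r, y }

S' → r y r contributes {r}.
S' → y S contributes {y}.
S' → y contributes {y}.
From S' → H r: H nullable, take FIRST(H) ∪ {r} = { r }.
Union: FIRST(S') = { r, y }.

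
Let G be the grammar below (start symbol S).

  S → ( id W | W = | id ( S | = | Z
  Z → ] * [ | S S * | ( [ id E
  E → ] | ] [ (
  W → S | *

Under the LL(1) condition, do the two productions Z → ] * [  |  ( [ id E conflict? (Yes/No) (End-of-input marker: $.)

No

FIRST(] * [) = { ] } and FIRST(( [ id E) = { ( }.
The FIRST sets are disjoint and neither alternative is nullable — no conflict.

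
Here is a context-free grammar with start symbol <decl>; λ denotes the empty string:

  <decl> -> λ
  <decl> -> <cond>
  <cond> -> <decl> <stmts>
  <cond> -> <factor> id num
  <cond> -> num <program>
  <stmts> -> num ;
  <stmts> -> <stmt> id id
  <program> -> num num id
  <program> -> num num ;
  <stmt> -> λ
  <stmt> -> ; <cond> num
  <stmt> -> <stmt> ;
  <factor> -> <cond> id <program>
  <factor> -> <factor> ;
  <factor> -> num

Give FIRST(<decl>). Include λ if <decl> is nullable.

{ ;, id, num, λ }

<decl> -> λ contributes λ.
From <decl> -> <cond>: add FIRST(<cond>) = { ;, id, num }.
Union: FIRST(<decl>) = { ;, id, num, λ }.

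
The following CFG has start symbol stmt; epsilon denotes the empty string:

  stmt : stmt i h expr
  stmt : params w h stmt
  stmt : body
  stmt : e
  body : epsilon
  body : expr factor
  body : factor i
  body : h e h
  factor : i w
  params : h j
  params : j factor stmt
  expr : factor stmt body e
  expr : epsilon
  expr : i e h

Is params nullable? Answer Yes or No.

Nullable nonterminals: body, expr, stmt.
No production of params has an RHS whose symbols are all nullable, so params is not nullable.

No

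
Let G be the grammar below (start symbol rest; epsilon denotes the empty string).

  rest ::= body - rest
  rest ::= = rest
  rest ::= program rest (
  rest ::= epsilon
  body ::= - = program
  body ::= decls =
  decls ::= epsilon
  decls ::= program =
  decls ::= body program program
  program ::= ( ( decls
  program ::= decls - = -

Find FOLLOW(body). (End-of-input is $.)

{ (, -, = }

In rest ::= body - rest: add FIRST(- rest) = { - }.
In decls ::= body program program: add FIRST(program program) = { (, -, = }.
Union: FOLLOW(body) = { (, -, = }.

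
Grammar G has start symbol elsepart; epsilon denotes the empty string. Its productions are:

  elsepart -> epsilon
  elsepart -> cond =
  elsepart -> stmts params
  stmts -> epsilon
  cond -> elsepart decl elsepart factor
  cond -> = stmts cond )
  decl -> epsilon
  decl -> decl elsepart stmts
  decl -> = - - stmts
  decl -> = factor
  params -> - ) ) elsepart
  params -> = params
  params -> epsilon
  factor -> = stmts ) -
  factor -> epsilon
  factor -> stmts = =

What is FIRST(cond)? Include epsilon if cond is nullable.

From cond -> elsepart decl elsepart factor: elsepart, decl, elsepart, factor nullable, take FIRST(elsepart) ∪ FIRST(decl) ∪ FIRST(elsepart) ∪ FIRST(factor) = { -, = }; also epsilon since the whole RHS is nullable.
cond -> = stmts cond ) contributes {=}.
Union: FIRST(cond) = { -, =, epsilon }.

{ -, =, epsilon }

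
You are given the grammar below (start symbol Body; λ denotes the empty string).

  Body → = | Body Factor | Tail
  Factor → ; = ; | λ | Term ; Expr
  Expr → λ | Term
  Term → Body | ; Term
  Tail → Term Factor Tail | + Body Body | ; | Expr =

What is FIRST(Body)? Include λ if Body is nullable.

{ +, ;, = }

Body → = contributes {=}.
From Body → Body Factor: add FIRST(Body) = { +, ;, = }.
From Body → Tail: add FIRST(Tail) = { +, ;, = }.
Union: FIRST(Body) = { +, ;, = }.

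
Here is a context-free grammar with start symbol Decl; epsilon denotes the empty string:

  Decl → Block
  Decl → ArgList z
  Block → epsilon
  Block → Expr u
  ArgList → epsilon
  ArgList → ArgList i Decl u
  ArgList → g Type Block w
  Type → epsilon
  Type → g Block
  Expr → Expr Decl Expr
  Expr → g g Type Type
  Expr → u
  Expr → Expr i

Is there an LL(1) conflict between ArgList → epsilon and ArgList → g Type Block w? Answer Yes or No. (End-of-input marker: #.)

No

FIRST(epsilon) = { epsilon } and FIRST(g Type Block w) = { g }.
The first is nullable but FOLLOW(ArgList) = { i, z } is disjoint from FIRST of the second.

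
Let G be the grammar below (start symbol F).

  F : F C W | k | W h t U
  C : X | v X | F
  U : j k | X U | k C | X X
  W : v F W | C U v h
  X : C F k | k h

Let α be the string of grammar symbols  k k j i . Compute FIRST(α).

k is a terminal; add {k} and stop.

{ k }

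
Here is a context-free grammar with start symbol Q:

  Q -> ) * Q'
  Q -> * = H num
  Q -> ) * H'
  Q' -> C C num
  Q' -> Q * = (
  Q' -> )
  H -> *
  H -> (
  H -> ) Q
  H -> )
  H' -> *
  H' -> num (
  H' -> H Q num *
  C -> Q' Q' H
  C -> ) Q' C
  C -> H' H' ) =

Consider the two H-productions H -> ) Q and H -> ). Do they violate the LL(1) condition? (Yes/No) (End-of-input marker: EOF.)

FIRST() Q) = { ) } and FIRST()) = { ) }.
Both contain ), so the two alternatives are not disjoint — LL(1) conflict.

Yes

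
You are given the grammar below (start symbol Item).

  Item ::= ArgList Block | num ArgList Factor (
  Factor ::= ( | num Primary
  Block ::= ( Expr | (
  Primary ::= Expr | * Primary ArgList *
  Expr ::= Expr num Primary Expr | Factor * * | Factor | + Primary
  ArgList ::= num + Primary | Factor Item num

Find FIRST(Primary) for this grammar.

From Primary ::= Expr: add FIRST(Expr) = { (, +, num }.
Primary ::= * Primary ArgList * contributes {*}.
Union: FIRST(Primary) = { (, *, +, num }.

{ (, *, +, num }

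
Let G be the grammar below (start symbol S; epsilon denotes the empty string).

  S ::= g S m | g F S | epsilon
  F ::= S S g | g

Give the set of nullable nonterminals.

{ S }

Directly nullable (have an epsilon-production): S.
No other nonterminal has a production whose RHS symbols are all nullable.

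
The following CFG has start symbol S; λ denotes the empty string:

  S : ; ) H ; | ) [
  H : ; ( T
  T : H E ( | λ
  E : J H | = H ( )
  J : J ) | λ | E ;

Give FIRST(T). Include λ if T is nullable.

{ ;, λ }

From T : H E (: add FIRST(H) = { ; }.
T : λ contributes λ.
Union: FIRST(T) = { ;, λ }.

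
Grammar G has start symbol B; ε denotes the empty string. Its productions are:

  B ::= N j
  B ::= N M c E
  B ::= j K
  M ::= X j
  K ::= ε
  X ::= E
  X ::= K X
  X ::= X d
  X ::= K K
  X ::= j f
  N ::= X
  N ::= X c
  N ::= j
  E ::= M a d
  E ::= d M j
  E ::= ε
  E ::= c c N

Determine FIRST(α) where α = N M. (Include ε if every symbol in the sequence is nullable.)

Add FIRST(N)\{ε} = { c, d, j }; N is nullable, continue.
Add FIRST(M) = { c, d, j }; M is not nullable, stop.

{ c, d, j }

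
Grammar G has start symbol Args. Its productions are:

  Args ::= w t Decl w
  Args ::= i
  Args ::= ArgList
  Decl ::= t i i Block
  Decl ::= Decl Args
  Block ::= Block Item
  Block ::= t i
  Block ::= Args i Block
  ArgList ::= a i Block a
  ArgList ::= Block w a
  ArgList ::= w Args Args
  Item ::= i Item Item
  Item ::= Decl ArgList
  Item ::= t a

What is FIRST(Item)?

{ i, t }

Item ::= i Item Item contributes {i}.
From Item ::= Decl ArgList: add FIRST(Decl) = { t }.
Item ::= t a contributes {t}.
Union: FIRST(Item) = { i, t }.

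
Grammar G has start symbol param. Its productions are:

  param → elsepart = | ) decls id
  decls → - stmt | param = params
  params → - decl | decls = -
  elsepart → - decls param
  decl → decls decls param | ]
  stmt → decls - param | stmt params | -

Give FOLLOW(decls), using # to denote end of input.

{ ), -, =, id }

In param → ) decls id: add FIRST(id) = { id }.
In params → decls = -: add FIRST(= -) = { = }.
In elsepart → - decls param: add FIRST(param) = { ), - }.
In decl → decls decls param: add FIRST(decls param) = { ), - }.
In decl → decls decls param: add FIRST(param) = { ), - }.
In stmt → decls - param: add FIRST(- param) = { - }.
Union: FOLLOW(decls) = { ), -, =, id }.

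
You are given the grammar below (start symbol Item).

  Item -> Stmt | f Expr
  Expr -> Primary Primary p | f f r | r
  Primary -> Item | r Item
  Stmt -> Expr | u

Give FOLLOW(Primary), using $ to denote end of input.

In Expr -> Primary Primary p: add FIRST(Primary p) = { f, r, u }.
In Expr -> Primary Primary p: add FIRST(p) = { p }.
Union: FOLLOW(Primary) = { f, p, r, u }.

{ f, p, r, u }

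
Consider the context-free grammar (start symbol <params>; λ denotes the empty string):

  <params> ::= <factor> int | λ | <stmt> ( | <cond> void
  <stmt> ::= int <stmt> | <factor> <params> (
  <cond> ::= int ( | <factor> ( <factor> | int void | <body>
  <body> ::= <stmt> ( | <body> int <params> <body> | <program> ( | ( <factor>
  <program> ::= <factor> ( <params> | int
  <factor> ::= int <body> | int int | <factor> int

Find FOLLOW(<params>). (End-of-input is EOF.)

{ EOF, (, int }

<params> is the start symbol, so EOF ∈ FOLLOW(<params>).
In <stmt> ::= <factor> <params> (: add FIRST(() = { ( }.
In <body> ::= <body> int <params> <body>: add FIRST(<body>) = { (, int }.
In <program> ::= <factor> ( <params>: <params> is at the end, add FOLLOW(<program>) = { ( }.
Union: FOLLOW(<params>) = { EOF, (, int }.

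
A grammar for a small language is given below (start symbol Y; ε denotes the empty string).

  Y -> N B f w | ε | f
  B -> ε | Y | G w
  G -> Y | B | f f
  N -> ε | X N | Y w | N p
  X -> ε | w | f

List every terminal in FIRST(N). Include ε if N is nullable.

{ f, p, w, ε }

N -> ε contributes ε.
From N -> X N: X, N nullable, take FIRST(X) ∪ FIRST(N) = { f, p, w }; also ε since the whole RHS is nullable.
From N -> Y w: Y nullable, take FIRST(Y) ∪ {w} = { f, p, w }.
From N -> N p: N nullable, take FIRST(N) ∪ {p} = { f, p, w }.
Union: FIRST(N) = { f, p, w, ε }.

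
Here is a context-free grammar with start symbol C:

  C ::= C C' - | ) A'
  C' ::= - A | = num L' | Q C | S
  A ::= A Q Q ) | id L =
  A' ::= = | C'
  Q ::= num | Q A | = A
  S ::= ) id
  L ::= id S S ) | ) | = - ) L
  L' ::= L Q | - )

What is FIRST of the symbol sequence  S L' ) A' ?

{ ) }

Add FIRST(S) = { ) }; S is not nullable, stop.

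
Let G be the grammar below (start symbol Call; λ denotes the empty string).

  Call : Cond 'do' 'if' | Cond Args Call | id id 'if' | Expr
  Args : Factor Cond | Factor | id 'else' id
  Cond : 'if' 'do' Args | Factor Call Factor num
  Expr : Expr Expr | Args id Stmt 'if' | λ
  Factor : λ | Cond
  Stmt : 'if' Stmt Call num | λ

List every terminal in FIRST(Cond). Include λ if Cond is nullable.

{ 'if', id, num }

Cond : 'if' 'do' Args contributes {'if'}.
From Cond : Factor Call Factor num: Factor, Call, Factor nullable, take FIRST(Factor) ∪ FIRST(Call) ∪ FIRST(Factor) ∪ {num} = { 'if', id, num }.
Union: FIRST(Cond) = { 'if', id, num }.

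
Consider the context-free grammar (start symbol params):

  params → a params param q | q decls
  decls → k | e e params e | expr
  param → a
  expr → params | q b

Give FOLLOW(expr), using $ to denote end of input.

{ $, a, e }

In decls → expr: expr is at the end, add FOLLOW(decls) = { $, a, e }.
Union: FOLLOW(expr) = { $, a, e }.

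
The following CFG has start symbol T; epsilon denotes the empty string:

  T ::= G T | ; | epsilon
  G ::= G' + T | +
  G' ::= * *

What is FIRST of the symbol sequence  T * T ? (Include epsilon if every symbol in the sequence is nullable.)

{ *, +, ; }

Add FIRST(T)\{epsilon} = { *, +, ; }; T is nullable, continue.
* is a terminal; add {*} and stop.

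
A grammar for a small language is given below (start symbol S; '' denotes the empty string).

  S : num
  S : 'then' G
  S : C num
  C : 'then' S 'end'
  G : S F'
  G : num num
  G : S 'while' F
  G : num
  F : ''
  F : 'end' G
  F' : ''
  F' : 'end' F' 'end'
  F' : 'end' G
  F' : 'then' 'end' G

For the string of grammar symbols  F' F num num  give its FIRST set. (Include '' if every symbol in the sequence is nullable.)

Add FIRST(F')\{''} = { 'end', 'then' }; F' is nullable, continue.
Add FIRST(F)\{''} = { 'end' }; F is nullable, continue.
num is a terminal; add {num} and stop.

{ 'end', 'then', num }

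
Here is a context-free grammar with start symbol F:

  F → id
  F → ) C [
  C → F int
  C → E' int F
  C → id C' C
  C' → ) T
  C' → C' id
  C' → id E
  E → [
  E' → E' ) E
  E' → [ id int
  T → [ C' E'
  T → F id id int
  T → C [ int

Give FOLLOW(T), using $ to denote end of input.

In C' → ) T: T is at the end, add FOLLOW(C') = { ), [, id }.
Union: FOLLOW(T) = { ), [, id }.

{ ), [, id }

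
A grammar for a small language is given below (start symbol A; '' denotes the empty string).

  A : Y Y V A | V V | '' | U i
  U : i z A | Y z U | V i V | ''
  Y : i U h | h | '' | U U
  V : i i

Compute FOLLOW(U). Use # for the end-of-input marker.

{ h, i, z }

In A : U i: add FIRST(i) = { i }.
In U : Y z U: U is at the end, add FOLLOW(U) = { h, i, z }.
In Y : i U h: add FIRST(h) = { h }.
In Y : U U: add FIRST(U)\{''} = { h, i, z }.
  Since U is nullable, also add FOLLOW(Y) = { h, i, z }.
In Y : U U: U is at the end, add FOLLOW(Y) = { h, i, z }.
Union: FOLLOW(U) = { h, i, z }.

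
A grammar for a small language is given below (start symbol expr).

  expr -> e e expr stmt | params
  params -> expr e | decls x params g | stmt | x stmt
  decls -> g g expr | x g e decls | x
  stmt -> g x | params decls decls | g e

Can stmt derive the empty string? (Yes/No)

No nonterminal in this grammar is nullable.
No production of stmt has an RHS whose symbols are all nullable, so stmt is not nullable.

No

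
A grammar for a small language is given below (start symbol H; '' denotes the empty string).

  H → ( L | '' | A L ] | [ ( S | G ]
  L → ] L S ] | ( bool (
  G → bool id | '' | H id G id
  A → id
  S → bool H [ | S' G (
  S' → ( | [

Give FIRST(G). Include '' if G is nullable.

G → bool id contributes {bool}.
G → '' contributes ''.
From G → H id G id: H nullable, take FIRST(H) ∪ {id} = { (, [, ], bool, id }.
Union: FIRST(G) = { (, [, ], bool, id, '' }.

{ (, [, ], bool, id, '' }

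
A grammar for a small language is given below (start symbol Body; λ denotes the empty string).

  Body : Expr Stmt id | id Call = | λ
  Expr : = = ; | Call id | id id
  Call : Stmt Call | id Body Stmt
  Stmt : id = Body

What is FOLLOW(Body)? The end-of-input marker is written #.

Body is the start symbol, so # ∈ FOLLOW(Body).
In Call : id Body Stmt: add FIRST(Stmt) = { id }.
In Stmt : id = Body: Body is at the end, add FOLLOW(Stmt) = { =, id }.
Union: FOLLOW(Body) = { #, =, id }.

{ #, =, id }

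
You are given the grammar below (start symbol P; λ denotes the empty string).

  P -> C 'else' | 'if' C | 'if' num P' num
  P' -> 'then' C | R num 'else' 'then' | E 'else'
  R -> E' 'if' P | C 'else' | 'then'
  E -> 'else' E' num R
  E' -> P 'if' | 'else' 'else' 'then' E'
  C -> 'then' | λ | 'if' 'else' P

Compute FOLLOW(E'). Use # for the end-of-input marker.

In R -> E' 'if' P: add FIRST('if' P) = { 'if' }.
In E -> 'else' E' num R: add FIRST(num R) = { num }.
In E' -> 'else' 'else' 'then' E': E' is at the end, add FOLLOW(E') = { 'if', num }.
Union: FOLLOW(E') = { 'if', num }.

{ 'if', num }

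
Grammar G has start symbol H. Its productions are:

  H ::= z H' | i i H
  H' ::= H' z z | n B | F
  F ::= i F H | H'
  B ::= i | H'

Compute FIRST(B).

{ i, n }

B ::= i contributes {i}.
From B ::= H': add FIRST(H') = { i, n }.
Union: FIRST(B) = { i, n }.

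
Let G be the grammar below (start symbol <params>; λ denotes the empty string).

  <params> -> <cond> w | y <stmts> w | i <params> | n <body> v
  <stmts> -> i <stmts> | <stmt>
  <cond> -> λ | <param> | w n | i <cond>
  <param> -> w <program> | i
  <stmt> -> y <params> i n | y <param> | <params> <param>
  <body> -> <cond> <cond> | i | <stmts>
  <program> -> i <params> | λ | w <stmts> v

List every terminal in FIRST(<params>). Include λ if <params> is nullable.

From <params> -> <cond> w: <cond> nullable, take FIRST(<cond>) ∪ {w} = { i, w }.
<params> -> y <stmts> w contributes {y}.
<params> -> i <params> contributes {i}.
<params> -> n <body> v contributes {n}.
Union: FIRST(<params>) = { i, n, w, y }.

{ i, n, w, y }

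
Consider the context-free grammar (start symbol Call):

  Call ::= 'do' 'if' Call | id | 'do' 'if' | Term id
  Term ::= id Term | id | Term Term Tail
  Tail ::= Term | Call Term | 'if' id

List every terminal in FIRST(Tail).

From Tail ::= Term: add FIRST(Term) = { id }.
From Tail ::= Call Term: add FIRST(Call) = { 'do', id }.
Tail ::= 'if' id contributes {'if'}.
Union: FIRST(Tail) = { 'do', 'if', id }.

{ 'do', 'if', id }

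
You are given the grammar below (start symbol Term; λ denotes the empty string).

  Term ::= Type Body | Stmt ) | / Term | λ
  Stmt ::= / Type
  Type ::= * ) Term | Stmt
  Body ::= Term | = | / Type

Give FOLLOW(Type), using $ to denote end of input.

In Term ::= Type Body: add FIRST(Body)\{λ} = { *, /, = }.
  Since Body is nullable, also add FOLLOW(Term) = { $, ), *, /, = }.
In Stmt ::= / Type: Type is at the end, add FOLLOW(Stmt) = { $, ), *, /, = }.
In Body ::= / Type: Type is at the end, add FOLLOW(Body) = { $, ), *, /, = }.
Union: FOLLOW(Type) = { $, ), *, /, = }.

{ $, ), *, /, = }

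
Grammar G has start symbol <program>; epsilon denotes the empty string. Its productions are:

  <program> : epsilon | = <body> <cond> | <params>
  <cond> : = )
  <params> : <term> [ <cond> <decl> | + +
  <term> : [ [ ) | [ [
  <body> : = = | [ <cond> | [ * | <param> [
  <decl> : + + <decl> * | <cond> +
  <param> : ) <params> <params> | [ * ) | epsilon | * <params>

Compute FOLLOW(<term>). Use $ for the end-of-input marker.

In <params> : <term> [ <cond> <decl>: add FIRST([ <cond> <decl>) = { [ }.
Union: FOLLOW(<term>) = { [ }.

{ [ }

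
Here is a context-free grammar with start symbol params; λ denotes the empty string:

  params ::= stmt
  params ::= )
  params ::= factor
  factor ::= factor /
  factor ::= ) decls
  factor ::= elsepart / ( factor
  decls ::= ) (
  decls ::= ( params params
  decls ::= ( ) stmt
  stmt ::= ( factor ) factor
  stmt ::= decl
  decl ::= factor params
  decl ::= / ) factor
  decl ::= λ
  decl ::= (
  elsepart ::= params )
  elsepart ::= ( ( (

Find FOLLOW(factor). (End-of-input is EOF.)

In params ::= factor: factor is at the end, add FOLLOW(params) = { EOF, (, ), / }.
In factor ::= factor /: add FIRST(/) = { / }.
In factor ::= elsepart / ( factor: factor is at the end, add FOLLOW(factor) = { EOF, (, ), / }.
In stmt ::= ( factor ) factor: add FIRST() factor) = { ) }.
In stmt ::= ( factor ) factor: factor is at the end, add FOLLOW(stmt) = { EOF, (, ), / }.
In decl ::= factor params: add FIRST(params)\{λ} = { (, ), / }.
  Since params is nullable, also add FOLLOW(decl) = { EOF, (, ), / }.
In decl ::= / ) factor: factor is at the end, add FOLLOW(decl) = { EOF, (, ), / }.
Union: FOLLOW(factor) = { EOF, (, ), / }.

{ EOF, (, ), / }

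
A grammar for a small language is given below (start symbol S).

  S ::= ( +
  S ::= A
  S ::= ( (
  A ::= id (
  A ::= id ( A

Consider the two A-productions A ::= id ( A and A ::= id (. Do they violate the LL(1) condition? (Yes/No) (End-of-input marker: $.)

Yes

FIRST(id ( A) = { id } and FIRST(id () = { id }.
Both contain id, so the two alternatives are not disjoint — LL(1) conflict.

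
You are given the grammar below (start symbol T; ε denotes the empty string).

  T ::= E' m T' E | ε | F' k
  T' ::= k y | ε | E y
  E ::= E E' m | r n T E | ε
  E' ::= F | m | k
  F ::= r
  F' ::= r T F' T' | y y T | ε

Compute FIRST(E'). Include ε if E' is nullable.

From E' ::= F: add FIRST(F) = { r }.
E' ::= m contributes {m}.
E' ::= k contributes {k}.
Union: FIRST(E') = { k, m, r }.

{ k, m, r }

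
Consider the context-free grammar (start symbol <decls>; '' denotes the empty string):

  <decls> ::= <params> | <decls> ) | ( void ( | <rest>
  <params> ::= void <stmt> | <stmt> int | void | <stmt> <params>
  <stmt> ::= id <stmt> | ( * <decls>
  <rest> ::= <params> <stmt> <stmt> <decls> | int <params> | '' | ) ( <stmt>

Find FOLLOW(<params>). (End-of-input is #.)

{ #, (, ), id, int, void }

In <decls> ::= <params>: <params> is at the end, add FOLLOW(<decls>) = { #, (, ), id, int, void }.
In <params> ::= <stmt> <params>: <params> is at the end, add FOLLOW(<params>) = { #, (, ), id, int, void }.
In <rest> ::= <params> <stmt> <stmt> <decls>: add FIRST(<stmt> <stmt> <decls>) = { (, id }.
In <rest> ::= int <params>: <params> is at the end, add FOLLOW(<rest>) = { #, (, ), id, int, void }.
Union: FOLLOW(<params>) = { #, (, ), id, int, void }.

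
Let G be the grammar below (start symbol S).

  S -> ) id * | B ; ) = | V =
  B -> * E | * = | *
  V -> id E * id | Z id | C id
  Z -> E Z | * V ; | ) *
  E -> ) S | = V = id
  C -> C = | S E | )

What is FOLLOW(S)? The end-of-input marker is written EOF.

{ EOF, ), *, ;, =, id }

S is the start symbol, so EOF ∈ FOLLOW(S).
In E -> ) S: S is at the end, add FOLLOW(E) = { ), *, ;, =, id }.
In C -> S E: add FIRST(E) = { ), = }.
Union: FOLLOW(S) = { EOF, ), *, ;, =, id }.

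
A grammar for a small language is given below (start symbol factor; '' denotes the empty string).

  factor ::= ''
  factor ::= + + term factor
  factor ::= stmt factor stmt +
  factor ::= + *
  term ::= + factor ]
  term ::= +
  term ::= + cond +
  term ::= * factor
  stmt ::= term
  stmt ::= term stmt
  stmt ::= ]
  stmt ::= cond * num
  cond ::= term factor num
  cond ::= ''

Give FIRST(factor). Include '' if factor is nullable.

factor ::= '' contributes ''.
factor ::= + + term factor contributes {+}.
From factor ::= stmt factor stmt +: add FIRST(stmt) = { *, +, ] }.
factor ::= + * contributes {+}.
Union: FIRST(factor) = { *, +, ], '' }.

{ *, +, ], '' }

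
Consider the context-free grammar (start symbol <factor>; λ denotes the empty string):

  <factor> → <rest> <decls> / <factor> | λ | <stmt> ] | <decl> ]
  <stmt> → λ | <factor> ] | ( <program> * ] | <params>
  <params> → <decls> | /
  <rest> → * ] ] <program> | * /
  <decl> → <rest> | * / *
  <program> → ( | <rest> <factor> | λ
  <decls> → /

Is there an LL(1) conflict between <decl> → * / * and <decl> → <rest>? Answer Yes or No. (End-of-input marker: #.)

FIRST(* / *) = { * } and FIRST(<rest>) = { * }.
Both contain *, so the two alternatives are not disjoint — LL(1) conflict.

Yes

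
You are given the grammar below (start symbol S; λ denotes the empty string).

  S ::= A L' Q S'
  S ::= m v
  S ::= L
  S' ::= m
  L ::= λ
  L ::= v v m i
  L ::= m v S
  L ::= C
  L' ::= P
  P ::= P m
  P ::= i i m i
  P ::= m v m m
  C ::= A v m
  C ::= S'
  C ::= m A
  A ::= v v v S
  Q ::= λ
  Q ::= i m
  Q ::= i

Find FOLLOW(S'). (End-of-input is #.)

In S ::= A L' Q S': S' is at the end, add FOLLOW(S) = { #, i, m, v }.
In C ::= S': S' is at the end, add FOLLOW(C) = { #, i, m, v }.
Union: FOLLOW(S') = { #, i, m, v }.

{ #, i, m, v }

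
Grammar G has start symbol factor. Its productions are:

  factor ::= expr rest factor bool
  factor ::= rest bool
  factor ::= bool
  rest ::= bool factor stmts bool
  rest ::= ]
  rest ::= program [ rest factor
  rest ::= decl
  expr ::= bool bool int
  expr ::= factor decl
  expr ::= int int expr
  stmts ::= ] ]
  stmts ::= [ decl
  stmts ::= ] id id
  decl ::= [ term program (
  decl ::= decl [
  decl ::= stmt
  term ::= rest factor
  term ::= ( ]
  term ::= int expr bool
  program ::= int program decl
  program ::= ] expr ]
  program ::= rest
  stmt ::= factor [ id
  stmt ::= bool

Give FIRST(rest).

{ [, ], bool, int }

rest ::= bool factor stmts bool contributes {bool}.
rest ::= ] contributes {]}.
From rest ::= program [ rest factor: add FIRST(program) = { [, ], bool, int }.
From rest ::= decl: add FIRST(decl) = { [, ], bool, int }.
Union: FIRST(rest) = { [, ], bool, int }.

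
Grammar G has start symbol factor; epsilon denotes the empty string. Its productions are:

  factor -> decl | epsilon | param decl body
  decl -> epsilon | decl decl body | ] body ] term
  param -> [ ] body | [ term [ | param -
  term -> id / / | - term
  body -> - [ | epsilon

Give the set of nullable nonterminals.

{ body, decl, factor }

Directly nullable (have an epsilon-production): factor, decl, body.
No other nonterminal has a production whose RHS symbols are all nullable.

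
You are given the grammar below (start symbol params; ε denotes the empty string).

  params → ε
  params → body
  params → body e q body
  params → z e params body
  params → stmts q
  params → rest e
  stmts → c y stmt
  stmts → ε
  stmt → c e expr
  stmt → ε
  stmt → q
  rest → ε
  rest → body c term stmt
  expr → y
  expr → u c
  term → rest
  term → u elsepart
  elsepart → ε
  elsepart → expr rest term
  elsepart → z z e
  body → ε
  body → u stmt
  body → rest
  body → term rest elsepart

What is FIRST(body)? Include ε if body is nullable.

{ c, u, y, z, ε }

body → ε contributes ε.
body → u stmt contributes {u}.
From body → rest: add FIRST(rest) = { c, u, y, z, ε } (including ε since rest is nullable).
From body → term rest elsepart: term, rest, elsepart nullable, take FIRST(term) ∪ FIRST(rest) ∪ FIRST(elsepart) = { c, u, y, z }; also ε since the whole RHS is nullable.
Union: FIRST(body) = { c, u, y, z, ε }.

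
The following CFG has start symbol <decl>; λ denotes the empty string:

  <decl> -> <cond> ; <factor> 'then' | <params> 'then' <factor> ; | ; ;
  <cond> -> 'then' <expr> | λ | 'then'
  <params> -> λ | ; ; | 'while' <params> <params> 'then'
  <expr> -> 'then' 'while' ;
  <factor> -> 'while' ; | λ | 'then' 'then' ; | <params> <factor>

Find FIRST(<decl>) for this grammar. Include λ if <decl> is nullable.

{ 'then', 'while', ; }

From <decl> -> <cond> ; <factor> 'then': <cond> nullable, take FIRST(<cond>) ∪ {;} = { 'then', ; }.
From <decl> -> <params> 'then' <factor> ;: <params> nullable, take FIRST(<params>) ∪ {'then'} = { 'then', 'while', ; }.
<decl> -> ; ; contributes {;}.
Union: FIRST(<decl>) = { 'then', 'while', ; }.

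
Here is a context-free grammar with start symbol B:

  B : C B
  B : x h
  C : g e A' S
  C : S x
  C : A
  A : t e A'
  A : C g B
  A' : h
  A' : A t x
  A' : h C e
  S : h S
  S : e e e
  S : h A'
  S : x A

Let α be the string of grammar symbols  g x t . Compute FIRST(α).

g is a terminal; add {g} and stop.

{ g }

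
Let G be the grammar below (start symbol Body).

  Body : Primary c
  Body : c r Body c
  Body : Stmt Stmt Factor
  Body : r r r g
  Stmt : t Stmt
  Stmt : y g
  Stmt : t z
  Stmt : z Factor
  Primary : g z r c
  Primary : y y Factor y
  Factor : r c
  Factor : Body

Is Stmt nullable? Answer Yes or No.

No

No nonterminal in this grammar is nullable.
No production of Stmt has an RHS whose symbols are all nullable, so Stmt is not nullable.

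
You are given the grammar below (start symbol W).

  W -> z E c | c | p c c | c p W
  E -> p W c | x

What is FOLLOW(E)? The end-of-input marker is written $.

{ c }

In W -> z E c: add FIRST(c) = { c }.
Union: FOLLOW(E) = { c }.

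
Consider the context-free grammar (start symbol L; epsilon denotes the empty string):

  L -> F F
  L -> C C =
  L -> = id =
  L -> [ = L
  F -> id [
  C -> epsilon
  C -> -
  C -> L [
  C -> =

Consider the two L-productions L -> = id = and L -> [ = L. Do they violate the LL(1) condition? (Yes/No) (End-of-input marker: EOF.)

FIRST(= id =) = { = } and FIRST([ = L) = { [ }.
The FIRST sets are disjoint and neither alternative is nullable — no conflict.

No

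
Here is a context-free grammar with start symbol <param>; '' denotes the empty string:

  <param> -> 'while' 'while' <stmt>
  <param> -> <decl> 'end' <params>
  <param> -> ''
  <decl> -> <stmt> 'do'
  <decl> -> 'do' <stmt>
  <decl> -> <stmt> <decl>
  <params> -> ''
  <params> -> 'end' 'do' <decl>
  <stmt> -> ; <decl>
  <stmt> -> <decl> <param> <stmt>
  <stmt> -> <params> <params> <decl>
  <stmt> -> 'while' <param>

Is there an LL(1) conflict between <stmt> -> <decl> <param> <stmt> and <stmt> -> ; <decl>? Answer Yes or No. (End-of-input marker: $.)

FIRST(<decl> <param> <stmt>) = { 'do', 'end', 'while', ; } and FIRST(; <decl>) = { ; }.
Both contain ;, so the two alternatives are not disjoint — LL(1) conflict.

Yes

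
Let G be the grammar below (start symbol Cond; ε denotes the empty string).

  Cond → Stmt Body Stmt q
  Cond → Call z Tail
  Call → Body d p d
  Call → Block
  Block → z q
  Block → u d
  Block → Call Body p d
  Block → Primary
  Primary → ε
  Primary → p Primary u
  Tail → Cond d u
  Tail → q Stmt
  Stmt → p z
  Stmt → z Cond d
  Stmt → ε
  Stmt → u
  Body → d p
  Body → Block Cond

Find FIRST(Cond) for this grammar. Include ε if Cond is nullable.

From Cond → Stmt Body Stmt q: Stmt nullable, take FIRST(Stmt) ∪ FIRST(Body) = { d, p, u, z }.
From Cond → Call z Tail: Call nullable, take FIRST(Call) ∪ {z} = { d, p, u, z }.
Union: FIRST(Cond) = { d, p, u, z }.

{ d, p, u, z }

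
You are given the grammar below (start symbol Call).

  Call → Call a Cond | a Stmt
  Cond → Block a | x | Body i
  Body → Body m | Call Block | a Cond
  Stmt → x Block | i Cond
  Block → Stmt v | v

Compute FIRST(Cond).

From Cond → Block a: add FIRST(Block) = { i, v, x }.
Cond → x contributes {x}.
From Cond → Body i: add FIRST(Body) = { a }.
Union: FIRST(Cond) = { a, i, v, x }.

{ a, i, v, x }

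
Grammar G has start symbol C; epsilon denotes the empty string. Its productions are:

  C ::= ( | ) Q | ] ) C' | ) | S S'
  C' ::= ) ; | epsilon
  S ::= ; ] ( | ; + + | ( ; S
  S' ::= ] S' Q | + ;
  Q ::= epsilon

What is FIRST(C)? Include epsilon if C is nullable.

C ::= ( contributes {(}.
C ::= ) Q contributes {)}.
C ::= ] ) C' contributes {]}.
C ::= ) contributes {)}.
From C ::= S S': add FIRST(S) = { (, ; }.
Union: FIRST(C) = { (, ), ;, ] }.

{ (, ), ;, ] }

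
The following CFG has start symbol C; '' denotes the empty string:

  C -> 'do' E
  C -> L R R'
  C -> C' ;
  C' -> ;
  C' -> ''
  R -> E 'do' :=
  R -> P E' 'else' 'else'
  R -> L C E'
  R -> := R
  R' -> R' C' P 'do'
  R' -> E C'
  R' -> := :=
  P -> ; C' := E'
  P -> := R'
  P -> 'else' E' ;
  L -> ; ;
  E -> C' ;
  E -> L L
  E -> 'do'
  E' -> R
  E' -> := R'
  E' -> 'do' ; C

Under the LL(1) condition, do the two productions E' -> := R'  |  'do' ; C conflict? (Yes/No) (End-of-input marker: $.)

No

FIRST(:= R') = { := } and FIRST('do' ; C) = { 'do' }.
The FIRST sets are disjoint and neither alternative is nullable — no conflict.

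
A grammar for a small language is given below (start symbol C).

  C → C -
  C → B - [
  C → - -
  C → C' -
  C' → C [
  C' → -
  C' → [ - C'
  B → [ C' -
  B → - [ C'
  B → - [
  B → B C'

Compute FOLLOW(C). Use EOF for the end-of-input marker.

C is the start symbol, so EOF ∈ FOLLOW(C).
In C → C -: add FIRST(-) = { - }.
In C' → C [: add FIRST([) = { [ }.
Union: FOLLOW(C) = { EOF, -, [ }.

{ EOF, -, [ }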